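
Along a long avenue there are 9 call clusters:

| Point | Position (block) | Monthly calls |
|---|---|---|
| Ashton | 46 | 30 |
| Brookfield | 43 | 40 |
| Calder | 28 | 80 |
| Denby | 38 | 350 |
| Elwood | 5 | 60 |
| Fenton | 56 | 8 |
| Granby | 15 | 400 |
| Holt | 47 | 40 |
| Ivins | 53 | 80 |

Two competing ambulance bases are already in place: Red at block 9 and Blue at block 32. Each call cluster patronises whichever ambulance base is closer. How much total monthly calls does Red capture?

The indifferent point is the midpoint (9+32)/2 = 20.5; call clusters left of it (closer to Red at 9) go to Red, those right go to Blue.
  Elwood at 5 (w=60) → Red
  Granby at 15 (w=400) → Red
  Calder at 28 (w=80) → Blue
  Denby at 38 (w=350) → Blue
  Brookfield at 43 (w=40) → Blue
  Ashton at 46 (w=30) → Blue
  Holt at 47 (w=40) → Blue
  Ivins at 53 (w=80) → Blue
  Fenton at 56 (w=8) → Blue
Red captures 460; Blue captures 628.

460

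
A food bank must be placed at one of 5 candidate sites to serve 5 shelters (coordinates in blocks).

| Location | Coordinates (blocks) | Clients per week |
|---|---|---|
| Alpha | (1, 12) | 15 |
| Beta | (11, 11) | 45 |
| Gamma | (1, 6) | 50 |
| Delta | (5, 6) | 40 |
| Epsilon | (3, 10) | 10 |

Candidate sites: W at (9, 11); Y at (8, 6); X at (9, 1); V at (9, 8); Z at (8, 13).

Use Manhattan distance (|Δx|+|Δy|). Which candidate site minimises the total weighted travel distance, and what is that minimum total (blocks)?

Y, total 1115 blocks

Total weighted distance at each candidate:
  W (9, 11): total = 1305
  Y (8, 6): total = 1115
  X (9, 1): total = 1985
  V (9, 8): total = 1225
  Z (8, 13): total = 1525
Minimum is at Y with total 1115 blocks.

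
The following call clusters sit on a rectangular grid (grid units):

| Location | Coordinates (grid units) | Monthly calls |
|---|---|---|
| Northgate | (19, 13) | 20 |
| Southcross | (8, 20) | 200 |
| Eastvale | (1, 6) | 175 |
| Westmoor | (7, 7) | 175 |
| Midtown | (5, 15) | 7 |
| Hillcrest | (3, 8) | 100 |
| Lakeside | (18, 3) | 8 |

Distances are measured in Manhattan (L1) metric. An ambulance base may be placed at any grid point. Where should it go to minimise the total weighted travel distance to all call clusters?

Manhattan distance separates: Σwᵢ(|x−xᵢ|+|y−yᵢ|) = Σwᵢ|x−xᵢ| + Σwᵢ|y−yᵢ|, so x and y are optimised independently as 1-D weighted medians.
Total weight W = 685; half = 342.5.
x-coordinate, sorted with cumulative weight:
  x=1 (Eastvale, w=175) cum 175
  x=3 (Hillcrest, w=100) cum 275
  x=5 (Midtown, w=7) cum 282
  x=7 (Westmoor, w=175) cum 457  ← median
  x=8 (Southcross, w=200) cum 657
  x=18 (Lakeside, w=8) cum 665
  x=19 (Northgate, w=20) cum 685
⇒ x* = 7
y-coordinate, sorted with cumulative weight:
  y=3 (Lakeside, w=8) cum 8
  y=6 (Eastvale, w=175) cum 183
  y=7 (Westmoor, w=175) cum 358  ← median
  y=8 (Hillcrest, w=100) cum 458
  y=13 (Northgate, w=20) cum 478
  y=15 (Midtown, w=7) cum 485
  y=20 (Southcross, w=200) cum 685
⇒ y* = 7

(7, 7)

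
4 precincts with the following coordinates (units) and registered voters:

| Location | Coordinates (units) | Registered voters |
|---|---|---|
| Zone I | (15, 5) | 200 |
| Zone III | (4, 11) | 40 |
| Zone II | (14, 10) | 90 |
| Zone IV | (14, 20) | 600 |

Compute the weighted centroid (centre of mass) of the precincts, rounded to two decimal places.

(13.78, 15.42)

The minimiser of Σwᵢ‖p−pᵢ‖² is the weighted centroid p* = (Σwᵢpᵢ)/(Σwᵢ).
Σwᵢ = 930.
Σwᵢxᵢ = 200·15 + 40·4 + 90·14 + 600·14 = 12820.
Σwᵢyᵢ = 200·5 + 40·11 + 90·10 + 600·20 = 14340.
x* = 12820/930 = 13.78, y* = 14340/930 = 15.42.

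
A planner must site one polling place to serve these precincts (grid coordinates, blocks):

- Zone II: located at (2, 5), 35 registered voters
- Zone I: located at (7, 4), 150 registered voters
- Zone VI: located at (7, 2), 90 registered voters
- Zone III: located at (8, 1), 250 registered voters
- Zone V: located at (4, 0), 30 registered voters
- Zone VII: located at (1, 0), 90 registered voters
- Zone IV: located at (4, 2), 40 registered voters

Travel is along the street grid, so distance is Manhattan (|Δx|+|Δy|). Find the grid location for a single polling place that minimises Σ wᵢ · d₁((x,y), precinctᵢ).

(7, 1)

Manhattan distance separates: Σwᵢ(|x−xᵢ|+|y−yᵢ|) = Σwᵢ|x−xᵢ| + Σwᵢ|y−yᵢ|, so x and y are optimised independently as 1-D weighted medians.
Total weight W = 685; half = 342.5.
x-coordinate, sorted with cumulative weight:
  x=1 (Zone VII, w=90) cum 90
  x=2 (Zone II, w=35) cum 125
  x=4 (Zone V, w=30) cum 155
  x=4 (Zone IV, w=40) cum 195
  x=7 (Zone I, w=150) cum 345  ← median
  x=7 (Zone VI, w=90) cum 435
  x=8 (Zone III, w=250) cum 685
⇒ x* = 7
y-coordinate, sorted with cumulative weight:
  y=0 (Zone V, w=30) cum 30
  y=0 (Zone VII, w=90) cum 120
  y=1 (Zone III, w=250) cum 370  ← median
  y=2 (Zone VI, w=90) cum 460
  y=2 (Zone IV, w=40) cum 500
  y=4 (Zone I, w=150) cum 650
  y=5 (Zone II, w=35) cum 685
⇒ y* = 1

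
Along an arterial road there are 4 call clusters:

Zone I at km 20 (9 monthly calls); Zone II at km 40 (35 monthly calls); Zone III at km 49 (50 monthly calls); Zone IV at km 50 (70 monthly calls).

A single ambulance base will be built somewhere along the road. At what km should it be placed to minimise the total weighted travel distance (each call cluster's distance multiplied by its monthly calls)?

x = 49

For a sum of weighted absolute distances on a line, the optimum is the weighted median (not the mean). Total weight W = 164; half-weight = 82.
Sort by position and accumulate weight:
  km 20 (Zone I, w=9) → cum 9
  km 40 (Zone II, w=35) → cum 44
  km 49 (Zone III, w=50) → cum 94  ≥ 82 → median here
  km 50 (Zone IV, w=70) → cum 164
Optimal location: km 49.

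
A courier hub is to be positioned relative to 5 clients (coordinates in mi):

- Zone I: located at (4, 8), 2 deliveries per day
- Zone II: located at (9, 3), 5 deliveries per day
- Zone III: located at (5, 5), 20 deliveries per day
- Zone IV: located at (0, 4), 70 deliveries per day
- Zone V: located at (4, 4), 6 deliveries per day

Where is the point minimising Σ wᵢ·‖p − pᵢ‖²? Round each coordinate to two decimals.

The minimiser of Σwᵢ‖p−pᵢ‖² is the weighted centroid p* = (Σwᵢpᵢ)/(Σwᵢ).
Σwᵢ = 103.
Σwᵢxᵢ = 2·4 + 5·9 + 20·5 + 70·0 + 6·4 = 177.
Σwᵢyᵢ = 2·8 + 5·3 + 20·5 + 70·4 + 6·4 = 435.
x* = 177/103 = 1.72, y* = 435/103 = 4.22.

(1.72, 4.22)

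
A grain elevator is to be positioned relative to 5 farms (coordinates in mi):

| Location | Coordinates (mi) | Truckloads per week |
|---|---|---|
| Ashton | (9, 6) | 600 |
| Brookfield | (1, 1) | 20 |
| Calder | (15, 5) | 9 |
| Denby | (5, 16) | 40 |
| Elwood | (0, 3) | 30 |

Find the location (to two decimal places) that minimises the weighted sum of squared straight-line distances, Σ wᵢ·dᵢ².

(8.23, 6.29)

The minimiser of Σwᵢ‖p−pᵢ‖² is the weighted centroid p* = (Σwᵢpᵢ)/(Σwᵢ).
Σwᵢ = 699.
Σwᵢxᵢ = 600·9 + 20·1 + 9·15 + 40·5 + 30·0 = 5755.
Σwᵢyᵢ = 600·6 + 20·1 + 9·5 + 40·16 + 30·3 = 4395.
x* = 5755/699 = 8.23, y* = 4395/699 = 6.29.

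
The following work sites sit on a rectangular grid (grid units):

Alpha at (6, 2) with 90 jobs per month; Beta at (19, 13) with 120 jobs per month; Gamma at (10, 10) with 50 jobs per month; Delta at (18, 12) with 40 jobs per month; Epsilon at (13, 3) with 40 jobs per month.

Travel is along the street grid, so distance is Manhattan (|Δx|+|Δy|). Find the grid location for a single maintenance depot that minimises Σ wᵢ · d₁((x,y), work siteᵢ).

(13, 10)

Manhattan distance separates: Σwᵢ(|x−xᵢ|+|y−yᵢ|) = Σwᵢ|x−xᵢ| + Σwᵢ|y−yᵢ|, so x and y are optimised independently as 1-D weighted medians.
Total weight W = 340; half = 170.
x-coordinate, sorted with cumulative weight:
  x=6 (Alpha, w=90) cum 90
  x=10 (Gamma, w=50) cum 140
  x=13 (Epsilon, w=40) cum 180  ← median
  x=18 (Delta, w=40) cum 220
  x=19 (Beta, w=120) cum 340
⇒ x* = 13
y-coordinate, sorted with cumulative weight:
  y=2 (Alpha, w=90) cum 90
  y=3 (Epsilon, w=40) cum 130
  y=10 (Gamma, w=50) cum 180  ← median
  y=12 (Delta, w=40) cum 220
  y=13 (Beta, w=120) cum 340
⇒ y* = 10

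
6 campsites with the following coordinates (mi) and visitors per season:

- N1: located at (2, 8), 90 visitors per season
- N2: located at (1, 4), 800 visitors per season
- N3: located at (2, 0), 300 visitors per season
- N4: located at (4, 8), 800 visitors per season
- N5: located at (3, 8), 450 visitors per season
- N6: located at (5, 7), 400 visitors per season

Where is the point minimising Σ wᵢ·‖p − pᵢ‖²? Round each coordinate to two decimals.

(2.86, 5.89)

The minimiser of Σwᵢ‖p−pᵢ‖² is the weighted centroid p* = (Σwᵢpᵢ)/(Σwᵢ).
Σwᵢ = 2840.
Σwᵢxᵢ = 90·2 + 800·1 + 300·2 + 800·4 + 450·3 + 400·5 = 8130.
Σwᵢyᵢ = 90·8 + 800·4 + 300·0 + 800·8 + 450·8 + 400·7 = 16720.
x* = 8130/2840 = 2.86, y* = 16720/2840 = 5.89.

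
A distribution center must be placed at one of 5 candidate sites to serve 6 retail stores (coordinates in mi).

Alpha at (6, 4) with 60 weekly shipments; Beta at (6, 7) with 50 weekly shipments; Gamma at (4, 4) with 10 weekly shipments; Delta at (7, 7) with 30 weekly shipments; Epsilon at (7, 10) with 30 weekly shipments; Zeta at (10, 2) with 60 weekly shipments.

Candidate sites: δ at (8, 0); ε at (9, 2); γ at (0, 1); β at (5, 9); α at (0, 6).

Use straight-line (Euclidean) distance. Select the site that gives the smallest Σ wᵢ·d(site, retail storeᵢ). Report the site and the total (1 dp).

Total weighted distance at each candidate:
  δ (8, 0): total = 1372.2
  ε (9, 2): total = 1030.7
  γ (0, 1): total = 2098.4
  β (5, 9): total = 1136.8
  α (0, 6): total = 1828.6
Minimum is at ε with total 1030.7 mi.

ε, total 1030.7 mi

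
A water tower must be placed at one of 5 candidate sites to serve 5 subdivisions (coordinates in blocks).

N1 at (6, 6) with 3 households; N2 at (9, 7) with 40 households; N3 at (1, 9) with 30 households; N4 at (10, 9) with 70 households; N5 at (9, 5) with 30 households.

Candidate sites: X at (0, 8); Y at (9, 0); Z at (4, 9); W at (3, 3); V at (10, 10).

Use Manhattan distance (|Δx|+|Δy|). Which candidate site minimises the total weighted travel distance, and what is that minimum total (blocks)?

V, total 734 blocks

Total weighted distance at each candidate:
  X (0, 8): total = 1614
  Y (9, 0): total = 1667
  Z (4, 9): total = 1075
  W (3, 3): total = 1808
  V (10, 10): total = 734
Minimum is at V with total 734 blocks.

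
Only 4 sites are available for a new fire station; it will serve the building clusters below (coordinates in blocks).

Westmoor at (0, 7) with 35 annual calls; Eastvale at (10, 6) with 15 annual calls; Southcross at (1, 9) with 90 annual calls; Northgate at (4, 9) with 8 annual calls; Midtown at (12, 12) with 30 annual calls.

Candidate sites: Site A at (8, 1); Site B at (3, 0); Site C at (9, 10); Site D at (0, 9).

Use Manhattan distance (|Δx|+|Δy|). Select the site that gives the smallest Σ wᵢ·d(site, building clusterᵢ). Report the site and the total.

Total weighted distance at each candidate:
  Site A (8, 1): total = 2491
  Site B (3, 0): total = 2245
  Site C (9, 10): total = 1503
  Site D (0, 9): total = 837
Minimum is at Site D with total 837 blocks.

Site D, total 837 blocks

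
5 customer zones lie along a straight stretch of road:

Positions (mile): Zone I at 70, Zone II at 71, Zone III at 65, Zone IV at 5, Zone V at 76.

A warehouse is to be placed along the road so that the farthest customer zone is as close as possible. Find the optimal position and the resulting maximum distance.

The 1-center on a line is the midpoint of the two extreme points: leftmost at 5, rightmost at 76.
Optimal location = (5 + 76)/2 = 40.5; maximum distance = (76 − 5)/2 = 35.5.

location 40.5, max distance 35.5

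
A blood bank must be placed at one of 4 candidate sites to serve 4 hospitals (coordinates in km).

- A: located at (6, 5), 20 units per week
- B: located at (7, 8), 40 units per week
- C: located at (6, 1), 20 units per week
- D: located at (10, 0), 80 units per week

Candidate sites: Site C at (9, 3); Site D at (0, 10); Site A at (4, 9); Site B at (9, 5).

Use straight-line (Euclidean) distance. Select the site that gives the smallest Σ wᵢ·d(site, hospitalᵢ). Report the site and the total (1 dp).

Total weighted distance at each candidate:
  Site C (9, 3): total = 612.6
  Site D (0, 10): total = 1795.1
  Site A (4, 9): total = 1246.2
  Site B (9, 5): total = 712.1
Minimum is at Site C with total 612.6 km.

Site C, total 612.6 km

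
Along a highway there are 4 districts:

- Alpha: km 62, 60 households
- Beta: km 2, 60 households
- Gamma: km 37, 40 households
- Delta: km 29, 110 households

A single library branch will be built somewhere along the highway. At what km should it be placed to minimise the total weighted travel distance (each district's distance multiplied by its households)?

For a sum of weighted absolute distances on a line, the optimum is the weighted median (not the mean). Total weight W = 270; half-weight = 135.
Sort by position and accumulate weight:
  km 2 (Beta, w=60) → cum 60
  km 29 (Delta, w=110) → cum 170  ≥ 135 → median here
  km 37 (Gamma, w=40) → cum 210
  km 62 (Alpha, w=60) → cum 270
Optimal location: km 29.

x = 29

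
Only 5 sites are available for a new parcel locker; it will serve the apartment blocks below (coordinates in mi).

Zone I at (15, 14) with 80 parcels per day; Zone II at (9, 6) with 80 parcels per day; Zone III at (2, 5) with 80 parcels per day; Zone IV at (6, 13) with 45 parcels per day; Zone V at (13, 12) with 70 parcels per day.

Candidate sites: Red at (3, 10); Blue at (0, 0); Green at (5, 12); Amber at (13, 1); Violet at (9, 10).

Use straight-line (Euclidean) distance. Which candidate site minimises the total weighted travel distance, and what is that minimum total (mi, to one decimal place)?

Violet, total 2089.0 mi

Total weighted distance at each candidate:
  Red (3, 10): total = 2901.5
  Blue (0, 0): total = 4820.3
  Green (5, 12): total = 2625.6
  Amber (13, 1): total = 3896.0
  Violet (9, 10): total = 2089.0
Minimum is at Violet with total 2089.0 mi.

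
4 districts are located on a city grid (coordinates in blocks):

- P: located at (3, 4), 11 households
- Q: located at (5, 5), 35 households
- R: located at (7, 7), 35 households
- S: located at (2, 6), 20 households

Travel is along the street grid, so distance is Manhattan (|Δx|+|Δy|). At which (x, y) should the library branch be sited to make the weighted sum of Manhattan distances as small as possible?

Manhattan distance separates: Σwᵢ(|x−xᵢ|+|y−yᵢ|) = Σwᵢ|x−xᵢ| + Σwᵢ|y−yᵢ|, so x and y are optimised independently as 1-D weighted medians.
Total weight W = 101; half = 50.5.
x-coordinate, sorted with cumulative weight:
  x=2 (S, w=20) cum 20
  x=3 (P, w=11) cum 31
  x=5 (Q, w=35) cum 66  ← median
  x=7 (R, w=35) cum 101
⇒ x* = 5
y-coordinate, sorted with cumulative weight:
  y=4 (P, w=11) cum 11
  y=5 (Q, w=35) cum 46
  y=6 (S, w=20) cum 66  ← median
  y=7 (R, w=35) cum 101
⇒ y* = 6

(5, 6)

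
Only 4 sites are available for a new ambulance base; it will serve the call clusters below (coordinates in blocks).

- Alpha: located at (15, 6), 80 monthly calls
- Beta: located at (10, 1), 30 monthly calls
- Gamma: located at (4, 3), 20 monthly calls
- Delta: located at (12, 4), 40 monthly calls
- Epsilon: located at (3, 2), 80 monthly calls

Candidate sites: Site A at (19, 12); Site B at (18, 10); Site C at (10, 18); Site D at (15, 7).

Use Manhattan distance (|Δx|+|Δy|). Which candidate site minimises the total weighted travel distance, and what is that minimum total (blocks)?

Site D, total 2310 blocks

Total weighted distance at each candidate:
  Site A (19, 12): total = 4560
  Site B (18, 10): total = 3810
  Site C (10, 18): total = 4770
  Site D (15, 7): total = 2310
Minimum is at Site D with total 2310 blocks.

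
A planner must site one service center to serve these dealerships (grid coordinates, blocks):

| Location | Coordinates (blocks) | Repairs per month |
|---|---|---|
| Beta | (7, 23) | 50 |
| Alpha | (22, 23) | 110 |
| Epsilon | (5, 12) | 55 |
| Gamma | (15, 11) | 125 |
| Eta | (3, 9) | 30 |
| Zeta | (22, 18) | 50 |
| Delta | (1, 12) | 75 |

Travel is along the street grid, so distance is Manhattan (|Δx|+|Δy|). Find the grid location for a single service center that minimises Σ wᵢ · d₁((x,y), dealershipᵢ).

(15, 12)

Manhattan distance separates: Σwᵢ(|x−xᵢ|+|y−yᵢ|) = Σwᵢ|x−xᵢ| + Σwᵢ|y−yᵢ|, so x and y are optimised independently as 1-D weighted medians.
Total weight W = 495; half = 247.5.
x-coordinate, sorted with cumulative weight:
  x=1 (Delta, w=75) cum 75
  x=3 (Eta, w=30) cum 105
  x=5 (Epsilon, w=55) cum 160
  x=7 (Beta, w=50) cum 210
  x=15 (Gamma, w=125) cum 335  ← median
  x=22 (Alpha, w=110) cum 445
  x=22 (Zeta, w=50) cum 495
⇒ x* = 15
y-coordinate, sorted with cumulative weight:
  y=9 (Eta, w=30) cum 30
  y=11 (Gamma, w=125) cum 155
  y=12 (Epsilon, w=55) cum 210
  y=12 (Delta, w=75) cum 285  ← median
  y=18 (Zeta, w=50) cum 335
  y=23 (Beta, w=50) cum 385
  y=23 (Alpha, w=110) cum 495
⇒ y* = 12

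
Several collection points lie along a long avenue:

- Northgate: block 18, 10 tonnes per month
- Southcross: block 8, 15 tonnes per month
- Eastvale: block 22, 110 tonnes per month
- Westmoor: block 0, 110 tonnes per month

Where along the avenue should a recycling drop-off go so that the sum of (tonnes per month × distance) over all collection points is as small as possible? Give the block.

x = 8

For a sum of weighted absolute distances on a line, the optimum is the weighted median (not the mean). Total weight W = 245; half-weight = 122.5.
Sort by position and accumulate weight:
  block 0 (Westmoor, w=110) → cum 110
  block 8 (Southcross, w=15) → cum 125  ≥ 122.5 → median here
  block 18 (Northgate, w=10) → cum 135
  block 22 (Eastvale, w=110) → cum 245
Optimal location: block 8.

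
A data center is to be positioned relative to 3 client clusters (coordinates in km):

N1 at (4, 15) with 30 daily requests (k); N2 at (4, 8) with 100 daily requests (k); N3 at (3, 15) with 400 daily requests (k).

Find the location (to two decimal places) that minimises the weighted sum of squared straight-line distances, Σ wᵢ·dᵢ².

(3.25, 13.68)

The minimiser of Σwᵢ‖p−pᵢ‖² is the weighted centroid p* = (Σwᵢpᵢ)/(Σwᵢ).
Σwᵢ = 530.
Σwᵢxᵢ = 30·4 + 100·4 + 400·3 = 1720.
Σwᵢyᵢ = 30·15 + 100·8 + 400·15 = 7250.
x* = 1720/530 = 3.25, y* = 7250/530 = 13.68.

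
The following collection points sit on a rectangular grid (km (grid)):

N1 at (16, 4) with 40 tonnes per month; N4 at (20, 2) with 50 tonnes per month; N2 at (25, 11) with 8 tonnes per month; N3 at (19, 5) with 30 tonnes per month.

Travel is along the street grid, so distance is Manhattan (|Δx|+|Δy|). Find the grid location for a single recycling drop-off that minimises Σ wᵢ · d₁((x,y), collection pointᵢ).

Manhattan distance separates: Σwᵢ(|x−xᵢ|+|y−yᵢ|) = Σwᵢ|x−xᵢ| + Σwᵢ|y−yᵢ|, so x and y are optimised independently as 1-D weighted medians.
Total weight W = 128; half = 64.
x-coordinate, sorted with cumulative weight:
  x=16 (N1, w=40) cum 40
  x=19 (N3, w=30) cum 70  ← median
  x=20 (N4, w=50) cum 120
  x=25 (N2, w=8) cum 128
⇒ x* = 19
y-coordinate, sorted with cumulative weight:
  y=2 (N4, w=50) cum 50
  y=4 (N1, w=40) cum 90  ← median
  y=5 (N3, w=30) cum 120
  y=11 (N2, w=8) cum 128
⇒ y* = 4

(19, 4)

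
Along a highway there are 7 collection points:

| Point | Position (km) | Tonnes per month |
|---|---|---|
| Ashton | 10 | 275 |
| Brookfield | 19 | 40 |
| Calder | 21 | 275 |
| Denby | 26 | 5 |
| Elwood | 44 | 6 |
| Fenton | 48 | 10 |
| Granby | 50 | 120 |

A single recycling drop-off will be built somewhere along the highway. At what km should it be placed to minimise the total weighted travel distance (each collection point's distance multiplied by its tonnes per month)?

x = 21

For a sum of weighted absolute distances on a line, the optimum is the weighted median (not the mean). Total weight W = 731; half-weight = 365.5.
Sort by position and accumulate weight:
  km 10 (Ashton, w=275) → cum 275
  km 19 (Brookfield, w=40) → cum 315
  km 21 (Calder, w=275) → cum 590  ≥ 365.5 → median here
  km 26 (Denby, w=5) → cum 595
  km 44 (Elwood, w=6) → cum 601
  km 48 (Fenton, w=10) → cum 611
  km 50 (Granby, w=120) → cum 731
Optimal location: km 21.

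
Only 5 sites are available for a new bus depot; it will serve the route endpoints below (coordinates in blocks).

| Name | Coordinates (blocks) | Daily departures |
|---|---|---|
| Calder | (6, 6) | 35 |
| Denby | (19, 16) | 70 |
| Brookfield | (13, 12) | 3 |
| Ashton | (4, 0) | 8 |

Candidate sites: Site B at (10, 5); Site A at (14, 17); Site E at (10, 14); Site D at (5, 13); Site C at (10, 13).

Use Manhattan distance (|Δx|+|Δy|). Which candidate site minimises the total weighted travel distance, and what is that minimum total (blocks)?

Total weighted distance at each candidate:
  Site B (10, 5): total = 1693
  Site A (14, 17): total = 1319
  Site E (10, 14): total = 1365
  Site D (5, 13): total = 1609
  Site C (10, 13): total = 1389
Minimum is at Site A with total 1319 blocks.

Site A, total 1319 blocks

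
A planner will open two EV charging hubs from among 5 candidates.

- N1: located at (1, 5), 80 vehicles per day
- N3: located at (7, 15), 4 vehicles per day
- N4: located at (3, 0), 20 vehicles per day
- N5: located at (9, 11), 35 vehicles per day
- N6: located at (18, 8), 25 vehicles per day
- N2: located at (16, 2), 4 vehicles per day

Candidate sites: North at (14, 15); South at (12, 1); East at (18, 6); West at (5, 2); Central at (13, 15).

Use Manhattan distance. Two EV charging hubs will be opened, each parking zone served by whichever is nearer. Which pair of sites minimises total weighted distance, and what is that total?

{East, West}, total 1229

Evaluate every pair (each demand assigned to the nearer of the two):
  {East, West}: total = 1229
  {West, Central}: total = 1288
  {North, West}: total = 1302
  {South, West}: total = 1500
  {South, East}: total = 2001
  {South, Central}: total = 2024
  {North, South}: total = 2038
  {East, Central}: total = 2238
  {North, East}: total = 2277
  {North, Central}: total = 2899
Best pair: {East, West} with total 1229.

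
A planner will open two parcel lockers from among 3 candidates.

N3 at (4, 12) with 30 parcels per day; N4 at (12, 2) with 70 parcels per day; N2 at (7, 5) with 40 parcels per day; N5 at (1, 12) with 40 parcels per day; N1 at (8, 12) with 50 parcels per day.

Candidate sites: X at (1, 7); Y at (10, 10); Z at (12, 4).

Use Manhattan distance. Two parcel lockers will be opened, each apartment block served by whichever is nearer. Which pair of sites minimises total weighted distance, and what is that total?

Evaluate every pair (each demand assigned to the nearer of the two):
  {Y, Z}: total = 1260
  {X, Z}: total = 1420
  {X, Y}: total = 1660
Best pair: {Y, Z} with total 1260.

{Y, Z}, total 1260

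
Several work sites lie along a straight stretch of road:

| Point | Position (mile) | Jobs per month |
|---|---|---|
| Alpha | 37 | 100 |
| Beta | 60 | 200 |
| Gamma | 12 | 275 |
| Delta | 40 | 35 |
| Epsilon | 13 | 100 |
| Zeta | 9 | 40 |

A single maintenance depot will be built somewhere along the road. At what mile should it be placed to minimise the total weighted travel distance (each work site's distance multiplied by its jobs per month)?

x = 13

For a sum of weighted absolute distances on a line, the optimum is the weighted median (not the mean). Total weight W = 750; half-weight = 375.
Sort by position and accumulate weight:
  mile 9 (Zeta, w=40) → cum 40
  mile 12 (Gamma, w=275) → cum 315
  mile 13 (Epsilon, w=100) → cum 415  ≥ 375 → median here
  mile 37 (Alpha, w=100) → cum 515
  mile 40 (Delta, w=35) → cum 550
  mile 60 (Beta, w=200) → cum 750
Optimal location: mile 13.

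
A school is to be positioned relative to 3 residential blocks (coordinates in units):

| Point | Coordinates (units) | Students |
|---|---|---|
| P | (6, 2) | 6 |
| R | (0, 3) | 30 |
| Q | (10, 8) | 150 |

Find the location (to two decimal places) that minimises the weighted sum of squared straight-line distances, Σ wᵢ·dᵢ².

(8.26, 7.00)

The minimiser of Σwᵢ‖p−pᵢ‖² is the weighted centroid p* = (Σwᵢpᵢ)/(Σwᵢ).
Σwᵢ = 186.
Σwᵢxᵢ = 6·6 + 30·0 + 150·10 = 1536.
Σwᵢyᵢ = 6·2 + 30·3 + 150·8 = 1302.
x* = 1536/186 = 8.26, y* = 1302/186 = 7.00.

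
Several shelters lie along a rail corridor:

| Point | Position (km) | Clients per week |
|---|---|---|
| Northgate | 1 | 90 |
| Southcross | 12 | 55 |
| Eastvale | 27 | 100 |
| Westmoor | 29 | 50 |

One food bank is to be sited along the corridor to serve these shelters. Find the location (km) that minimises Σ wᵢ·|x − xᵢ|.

For a sum of weighted absolute distances on a line, the optimum is the weighted median (not the mean). Total weight W = 295; half-weight = 147.5.
Sort by position and accumulate weight:
  km 1 (Northgate, w=90) → cum 90
  km 12 (Southcross, w=55) → cum 145
  km 27 (Eastvale, w=100) → cum 245  ≥ 147.5 → median here
  km 29 (Westmoor, w=50) → cum 295
Optimal location: km 27.

x = 27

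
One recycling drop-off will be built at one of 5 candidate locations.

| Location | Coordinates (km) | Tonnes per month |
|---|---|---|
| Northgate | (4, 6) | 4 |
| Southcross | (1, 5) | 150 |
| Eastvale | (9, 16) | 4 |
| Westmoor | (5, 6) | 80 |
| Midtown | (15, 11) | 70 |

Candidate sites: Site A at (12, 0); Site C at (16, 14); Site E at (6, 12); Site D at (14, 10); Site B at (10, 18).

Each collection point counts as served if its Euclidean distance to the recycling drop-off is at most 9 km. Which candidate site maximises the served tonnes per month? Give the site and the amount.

Site E, covering 238

Coverage radius r = 9 km; a point is covered iff (Δx)²+(Δy)² ≤ 9² = 81.
  Site A (12, 0): covers {none} → 0
  Site C (16, 14): covers {Eastvale, Midtown} → 74
  Site E (6, 12): covers {Northgate, Southcross, Eastvale, Westmoor} → 238
  Site D (14, 10): covers {Eastvale, Midtown} → 74
  Site B (10, 18): covers {Eastvale, Midtown} → 74
Maximum coverage at Site E: 238 tonnes per month.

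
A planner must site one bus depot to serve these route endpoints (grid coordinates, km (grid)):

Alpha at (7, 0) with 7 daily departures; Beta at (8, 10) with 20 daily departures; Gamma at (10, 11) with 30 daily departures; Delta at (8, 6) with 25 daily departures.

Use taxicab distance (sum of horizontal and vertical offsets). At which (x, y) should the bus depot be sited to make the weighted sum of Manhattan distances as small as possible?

(8, 10)

Manhattan distance separates: Σwᵢ(|x−xᵢ|+|y−yᵢ|) = Σwᵢ|x−xᵢ| + Σwᵢ|y−yᵢ|, so x and y are optimised independently as 1-D weighted medians.
Total weight W = 82; half = 41.
x-coordinate, sorted with cumulative weight:
  x=7 (Alpha, w=7) cum 7
  x=8 (Beta, w=20) cum 27
  x=8 (Delta, w=25) cum 52  ← median
  x=10 (Gamma, w=30) cum 82
⇒ x* = 8
y-coordinate, sorted with cumulative weight:
  y=0 (Alpha, w=7) cum 7
  y=6 (Delta, w=25) cum 32
  y=10 (Beta, w=20) cum 52  ← median
  y=11 (Gamma, w=30) cum 82
⇒ y* = 10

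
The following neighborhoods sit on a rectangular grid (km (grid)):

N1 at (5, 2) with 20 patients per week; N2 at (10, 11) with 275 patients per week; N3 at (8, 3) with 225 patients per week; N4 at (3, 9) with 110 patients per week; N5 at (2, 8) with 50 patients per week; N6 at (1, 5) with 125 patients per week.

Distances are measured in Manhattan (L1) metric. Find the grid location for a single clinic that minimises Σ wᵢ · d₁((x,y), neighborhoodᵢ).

Manhattan distance separates: Σwᵢ(|x−xᵢ|+|y−yᵢ|) = Σwᵢ|x−xᵢ| + Σwᵢ|y−yᵢ|, so x and y are optimised independently as 1-D weighted medians.
Total weight W = 805; half = 402.5.
x-coordinate, sorted with cumulative weight:
  x=1 (N6, w=125) cum 125
  x=2 (N5, w=50) cum 175
  x=3 (N4, w=110) cum 285
  x=5 (N1, w=20) cum 305
  x=8 (N3, w=225) cum 530  ← median
  x=10 (N2, w=275) cum 805
⇒ x* = 8
y-coordinate, sorted with cumulative weight:
  y=2 (N1, w=20) cum 20
  y=3 (N3, w=225) cum 245
  y=5 (N6, w=125) cum 370
  y=8 (N5, w=50) cum 420  ← median
  y=9 (N4, w=110) cum 530
  y=11 (N2, w=275) cum 805
⇒ y* = 8

(8, 8)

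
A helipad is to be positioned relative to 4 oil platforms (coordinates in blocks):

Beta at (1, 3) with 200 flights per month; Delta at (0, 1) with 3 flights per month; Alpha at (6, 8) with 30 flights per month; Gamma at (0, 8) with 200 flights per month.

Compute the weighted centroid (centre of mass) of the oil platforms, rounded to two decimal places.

The minimiser of Σwᵢ‖p−pᵢ‖² is the weighted centroid p* = (Σwᵢpᵢ)/(Σwᵢ).
Σwᵢ = 433.
Σwᵢxᵢ = 200·1 + 3·0 + 30·6 + 200·0 = 380.
Σwᵢyᵢ = 200·3 + 3·1 + 30·8 + 200·8 = 2443.
x* = 380/433 = 0.88, y* = 2443/433 = 5.64.

(0.88, 5.64)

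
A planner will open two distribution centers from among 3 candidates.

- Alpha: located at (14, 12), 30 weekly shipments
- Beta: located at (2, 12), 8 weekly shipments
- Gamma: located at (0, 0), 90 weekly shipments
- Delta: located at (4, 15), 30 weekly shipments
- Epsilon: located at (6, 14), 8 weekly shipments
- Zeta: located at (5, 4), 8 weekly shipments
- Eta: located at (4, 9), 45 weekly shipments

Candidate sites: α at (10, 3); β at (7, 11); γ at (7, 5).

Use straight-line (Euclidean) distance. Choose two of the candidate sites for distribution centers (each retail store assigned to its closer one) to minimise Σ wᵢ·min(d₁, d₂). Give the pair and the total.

Evaluate every pair (each demand assigned to the nearer of the two):
  {β, γ}: total = 1382.6
  {α, β}: total = 1570.9
  {α, γ}: total = 1767.0
Best pair: {β, γ} with total 1382.6.

{β, γ}, total 1382.6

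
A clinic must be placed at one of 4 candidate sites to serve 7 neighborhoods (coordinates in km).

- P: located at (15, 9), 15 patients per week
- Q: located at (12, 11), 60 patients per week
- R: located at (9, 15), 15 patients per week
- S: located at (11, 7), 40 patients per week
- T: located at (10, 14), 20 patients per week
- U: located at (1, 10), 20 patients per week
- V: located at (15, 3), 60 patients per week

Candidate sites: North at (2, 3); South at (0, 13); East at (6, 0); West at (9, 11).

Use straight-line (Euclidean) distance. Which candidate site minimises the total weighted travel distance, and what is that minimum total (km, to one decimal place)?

West, total 1338.2 km

Total weighted distance at each candidate:
  North (2, 3): total = 2778.9
  South (0, 13): total = 2948.2
  East (6, 0): total = 2600.3
  West (9, 11): total = 1338.2
Minimum is at West with total 1338.2 km.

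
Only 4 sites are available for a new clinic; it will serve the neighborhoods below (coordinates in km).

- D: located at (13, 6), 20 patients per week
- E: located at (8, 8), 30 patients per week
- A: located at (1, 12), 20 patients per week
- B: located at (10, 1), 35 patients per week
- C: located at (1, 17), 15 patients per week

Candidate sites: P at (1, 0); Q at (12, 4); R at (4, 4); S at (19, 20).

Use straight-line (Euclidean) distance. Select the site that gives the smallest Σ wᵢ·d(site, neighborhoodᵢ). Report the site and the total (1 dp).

Q, total 868.1 km

Total weighted distance at each candidate:
  P (1, 0): total = 1399.2
  Q (12, 4): total = 868.1
  R (4, 4): total = 959.9
  S (19, 20): total = 2196.5
Minimum is at Q with total 868.1 km.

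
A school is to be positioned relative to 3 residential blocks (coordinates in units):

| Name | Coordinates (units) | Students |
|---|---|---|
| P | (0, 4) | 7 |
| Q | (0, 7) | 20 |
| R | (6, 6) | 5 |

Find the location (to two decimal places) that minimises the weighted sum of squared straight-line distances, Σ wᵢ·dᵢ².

The minimiser of Σwᵢ‖p−pᵢ‖² is the weighted centroid p* = (Σwᵢpᵢ)/(Σwᵢ).
Σwᵢ = 32.
Σwᵢxᵢ = 7·0 + 20·0 + 5·6 = 30.
Σwᵢyᵢ = 7·4 + 20·7 + 5·6 = 198.
x* = 30/32 = 0.94, y* = 198/32 = 6.19.

(0.94, 6.19)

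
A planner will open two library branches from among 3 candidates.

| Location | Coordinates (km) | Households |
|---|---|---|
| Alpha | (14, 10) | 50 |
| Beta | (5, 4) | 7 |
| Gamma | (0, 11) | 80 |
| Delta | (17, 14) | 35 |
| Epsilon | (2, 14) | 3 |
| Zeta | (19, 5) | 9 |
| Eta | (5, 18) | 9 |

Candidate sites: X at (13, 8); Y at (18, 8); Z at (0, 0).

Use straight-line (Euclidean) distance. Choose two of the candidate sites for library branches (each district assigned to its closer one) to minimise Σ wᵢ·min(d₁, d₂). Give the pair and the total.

Evaluate every pair (each demand assigned to the nearer of the two):
  {X, Z}: total = 1502.2
  {Y, Z}: total = 1579.8
  {X, Y}: total = 1635.9
Best pair: {X, Z} with total 1502.2.

{X, Z}, total 1502.2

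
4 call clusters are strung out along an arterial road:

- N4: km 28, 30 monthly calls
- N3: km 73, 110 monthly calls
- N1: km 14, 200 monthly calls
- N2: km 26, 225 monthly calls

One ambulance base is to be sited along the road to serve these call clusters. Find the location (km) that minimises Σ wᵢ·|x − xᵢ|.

For a sum of weighted absolute distances on a line, the optimum is the weighted median (not the mean). Total weight W = 565; half-weight = 282.5.
Sort by position and accumulate weight:
  km 14 (N1, w=200) → cum 200
  km 26 (N2, w=225) → cum 425  ≥ 282.5 → median here
  km 28 (N4, w=30) → cum 455
  km 73 (N3, w=110) → cum 565
Optimal location: km 26.

x = 26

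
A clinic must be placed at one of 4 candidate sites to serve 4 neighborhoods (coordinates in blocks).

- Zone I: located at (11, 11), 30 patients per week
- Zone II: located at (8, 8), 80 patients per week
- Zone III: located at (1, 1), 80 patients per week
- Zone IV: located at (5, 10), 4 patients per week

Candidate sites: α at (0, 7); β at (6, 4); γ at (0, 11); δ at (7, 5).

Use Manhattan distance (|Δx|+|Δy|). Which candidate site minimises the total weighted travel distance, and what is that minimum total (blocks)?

Total weighted distance at each candidate:
  α (0, 7): total = 1762
  β (6, 4): total = 1508
  γ (0, 11): total = 2114
  δ (7, 5): total = 1448
Minimum is at δ with total 1448 blocks.

δ, total 1448 blocks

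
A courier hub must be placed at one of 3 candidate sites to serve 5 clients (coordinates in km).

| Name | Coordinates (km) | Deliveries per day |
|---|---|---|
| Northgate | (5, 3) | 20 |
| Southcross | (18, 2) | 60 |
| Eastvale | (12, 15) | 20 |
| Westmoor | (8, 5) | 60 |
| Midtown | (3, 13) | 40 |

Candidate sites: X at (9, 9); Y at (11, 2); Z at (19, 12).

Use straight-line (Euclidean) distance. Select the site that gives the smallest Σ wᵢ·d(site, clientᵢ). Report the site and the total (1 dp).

Total weighted distance at each candidate:
  X (9, 9): total = 1498.3
  Y (11, 2): total = 1601.0
  Z (19, 12): total = 2511.7
Minimum is at X with total 1498.3 km.

X, total 1498.3 km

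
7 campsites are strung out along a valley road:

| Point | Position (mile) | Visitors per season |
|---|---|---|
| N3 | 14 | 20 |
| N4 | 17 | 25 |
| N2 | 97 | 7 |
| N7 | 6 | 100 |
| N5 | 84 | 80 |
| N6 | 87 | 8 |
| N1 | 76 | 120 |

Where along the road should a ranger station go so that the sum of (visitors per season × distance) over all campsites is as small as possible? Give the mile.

x = 76

For a sum of weighted absolute distances on a line, the optimum is the weighted median (not the mean). Total weight W = 360; half-weight = 180.
Sort by position and accumulate weight:
  mile 6 (N7, w=100) → cum 100
  mile 14 (N3, w=20) → cum 120
  mile 17 (N4, w=25) → cum 145
  mile 76 (N1, w=120) → cum 265  ≥ 180 → median here
  mile 84 (N5, w=80) → cum 345
  mile 87 (N6, w=8) → cum 353
  mile 97 (N2, w=7) → cum 360
Optimal location: mile 76.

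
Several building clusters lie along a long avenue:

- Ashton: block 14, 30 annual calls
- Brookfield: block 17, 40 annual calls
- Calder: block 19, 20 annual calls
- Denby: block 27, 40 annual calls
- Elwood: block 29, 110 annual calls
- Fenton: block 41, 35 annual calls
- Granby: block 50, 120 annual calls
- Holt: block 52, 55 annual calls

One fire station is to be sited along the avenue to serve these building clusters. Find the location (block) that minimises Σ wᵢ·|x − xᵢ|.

x = 29

For a sum of weighted absolute distances on a line, the optimum is the weighted median (not the mean). Total weight W = 450; half-weight = 225.
Sort by position and accumulate weight:
  block 14 (Ashton, w=30) → cum 30
  block 17 (Brookfield, w=40) → cum 70
  block 19 (Calder, w=20) → cum 90
  block 27 (Denby, w=40) → cum 130
  block 29 (Elwood, w=110) → cum 240  ≥ 225 → median here
  block 41 (Fenton, w=35) → cum 275
  block 50 (Granby, w=120) → cum 395
  block 52 (Holt, w=55) → cum 450
Optimal location: block 29.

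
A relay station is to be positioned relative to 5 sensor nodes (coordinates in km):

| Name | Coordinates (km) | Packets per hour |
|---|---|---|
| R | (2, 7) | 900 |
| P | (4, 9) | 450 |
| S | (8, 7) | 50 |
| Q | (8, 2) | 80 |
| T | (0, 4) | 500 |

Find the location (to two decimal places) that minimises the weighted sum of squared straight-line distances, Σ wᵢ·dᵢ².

The minimiser of Σwᵢ‖p−pᵢ‖² is the weighted centroid p* = (Σwᵢpᵢ)/(Σwᵢ).
Σwᵢ = 1980.
Σwᵢxᵢ = 900·2 + 450·4 + 50·8 + 80·8 + 500·0 = 4640.
Σwᵢyᵢ = 900·7 + 450·9 + 50·7 + 80·2 + 500·4 = 12860.
x* = 4640/1980 = 2.34, y* = 12860/1980 = 6.49.

(2.34, 6.49)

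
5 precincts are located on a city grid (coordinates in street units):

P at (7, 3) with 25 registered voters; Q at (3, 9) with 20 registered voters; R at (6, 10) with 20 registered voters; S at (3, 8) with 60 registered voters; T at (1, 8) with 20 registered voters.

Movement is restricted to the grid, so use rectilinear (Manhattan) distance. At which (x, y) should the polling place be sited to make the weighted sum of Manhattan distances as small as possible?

Manhattan distance separates: Σwᵢ(|x−xᵢ|+|y−yᵢ|) = Σwᵢ|x−xᵢ| + Σwᵢ|y−yᵢ|, so x and y are optimised independently as 1-D weighted medians.
Total weight W = 145; half = 72.5.
x-coordinate, sorted with cumulative weight:
  x=1 (T, w=20) cum 20
  x=3 (Q, w=20) cum 40
  x=3 (S, w=60) cum 100  ← median
  x=6 (R, w=20) cum 120
  x=7 (P, w=25) cum 145
⇒ x* = 3
y-coordinate, sorted with cumulative weight:
  y=3 (P, w=25) cum 25
  y=8 (S, w=60) cum 85  ← median
  y=8 (T, w=20) cum 105
  y=9 (Q, w=20) cum 125
  y=10 (R, w=20) cum 145
⇒ y* = 8

(3, 8)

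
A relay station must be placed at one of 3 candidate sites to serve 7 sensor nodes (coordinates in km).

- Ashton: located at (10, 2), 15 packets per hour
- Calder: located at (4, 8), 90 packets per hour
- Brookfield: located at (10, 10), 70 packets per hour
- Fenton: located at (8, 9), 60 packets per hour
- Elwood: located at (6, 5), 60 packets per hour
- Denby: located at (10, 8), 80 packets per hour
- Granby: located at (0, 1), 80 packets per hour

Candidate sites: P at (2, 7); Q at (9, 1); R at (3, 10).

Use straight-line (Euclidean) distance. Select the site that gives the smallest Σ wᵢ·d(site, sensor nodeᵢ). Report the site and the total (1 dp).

Total weighted distance at each candidate:
  P (2, 7): total = 2739.6
  Q (9, 1): total = 3498.7
  R (3, 10): total = 2847.9
Minimum is at P with total 2739.6 km.

P, total 2739.6 km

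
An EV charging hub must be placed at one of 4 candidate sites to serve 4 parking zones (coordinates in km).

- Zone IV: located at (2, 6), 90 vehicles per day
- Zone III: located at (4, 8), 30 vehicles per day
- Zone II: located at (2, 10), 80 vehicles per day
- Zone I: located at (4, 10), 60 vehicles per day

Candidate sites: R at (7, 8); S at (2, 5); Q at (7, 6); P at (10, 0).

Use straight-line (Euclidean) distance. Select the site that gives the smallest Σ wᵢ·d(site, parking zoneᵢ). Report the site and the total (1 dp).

Total weighted distance at each candidate:
  R (7, 8): total = 1221.8
  S (2, 5): total = 921.3
  Q (7, 6): total = 1370.4
  P (10, 0): total = 2924.2
Minimum is at S with total 921.3 km.

S, total 921.3 km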